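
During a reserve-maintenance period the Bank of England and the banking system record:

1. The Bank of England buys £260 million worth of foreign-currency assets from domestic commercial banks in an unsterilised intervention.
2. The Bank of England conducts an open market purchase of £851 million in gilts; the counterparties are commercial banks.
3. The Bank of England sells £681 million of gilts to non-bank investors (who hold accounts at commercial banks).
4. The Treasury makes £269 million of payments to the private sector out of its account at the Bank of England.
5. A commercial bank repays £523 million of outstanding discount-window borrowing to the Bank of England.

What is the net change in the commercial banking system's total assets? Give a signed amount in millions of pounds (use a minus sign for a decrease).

FX purchase £260 million: just an asset swap on bank balance sheets → 0.
OMO purchase (from banks) £851 million: just an asset swap on bank balance sheets → 0.
Asset sale (to non-banks) £681 million: bank balance sheets shrink → −£681M.
Government spending £269 million: bank balance sheets expand → +£269M.
Discount-window repayment £523 million: bank balance sheets shrink → −£523M.
Net: 0 + 0 − 681 + 269 − 523 = -£935 million.

-£935 million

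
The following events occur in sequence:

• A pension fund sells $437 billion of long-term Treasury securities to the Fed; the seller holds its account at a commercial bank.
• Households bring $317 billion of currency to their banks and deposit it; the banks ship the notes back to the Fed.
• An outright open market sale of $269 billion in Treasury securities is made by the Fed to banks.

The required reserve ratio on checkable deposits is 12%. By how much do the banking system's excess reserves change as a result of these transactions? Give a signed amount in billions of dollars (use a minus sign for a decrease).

+$394.52 billion

Asset purchase (from non-banks) $437 billion: reserves +$437B, deposits +$437B.
Currency deposit $317 billion: reserves +$317B, deposits +$317B.
OMO sale (to banks) $269 billion: reserves −$269B, deposits 0.
Totals: Δreserves = +$485B, Δdeposits = +$754B.
Δrequired reserves = 12% × +$754B = +$90.48B.
Δexcess reserves = Δreserves − Δrequired = +$485B − (+$90.48B) = +$394.52 billion.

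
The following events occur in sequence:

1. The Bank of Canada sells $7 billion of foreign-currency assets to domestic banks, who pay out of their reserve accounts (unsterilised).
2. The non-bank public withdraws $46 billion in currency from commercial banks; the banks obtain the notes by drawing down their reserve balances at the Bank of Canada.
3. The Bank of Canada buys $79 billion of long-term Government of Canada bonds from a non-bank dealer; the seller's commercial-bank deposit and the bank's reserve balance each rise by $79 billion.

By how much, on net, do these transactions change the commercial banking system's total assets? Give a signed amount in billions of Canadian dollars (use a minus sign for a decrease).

FX sale $7 billion: just an asset swap on bank balance sheets → 0.
Currency withdrawal $46 billion: bank balance sheets shrink → −$46B.
Asset purchase (from non-banks) $79 billion: bank balance sheets expand → +$79B.
Net: 0 − 46 + 79 = +$33 billion.

+$33 billion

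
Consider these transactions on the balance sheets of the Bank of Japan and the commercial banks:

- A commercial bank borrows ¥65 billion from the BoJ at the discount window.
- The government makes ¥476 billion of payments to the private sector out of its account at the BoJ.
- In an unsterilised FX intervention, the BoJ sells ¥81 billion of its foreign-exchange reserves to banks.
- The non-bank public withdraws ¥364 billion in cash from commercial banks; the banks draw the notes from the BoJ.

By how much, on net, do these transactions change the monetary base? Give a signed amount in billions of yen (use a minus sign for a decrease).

+¥460 billion

Discount-window loan ¥65 billion: BoJ balance sheet expands → +¥65B.
Government spending ¥476 billion: a non-base liability converts back to reserves → +¥476B.
FX sale ¥81 billion: BoJ balance sheet contracts → −¥81B.
Currency withdrawal ¥364 billion: just a shift between currency and reserves — both are base money → 0.
Net: 65 + 476 − 81 + 0 = +¥460 billion.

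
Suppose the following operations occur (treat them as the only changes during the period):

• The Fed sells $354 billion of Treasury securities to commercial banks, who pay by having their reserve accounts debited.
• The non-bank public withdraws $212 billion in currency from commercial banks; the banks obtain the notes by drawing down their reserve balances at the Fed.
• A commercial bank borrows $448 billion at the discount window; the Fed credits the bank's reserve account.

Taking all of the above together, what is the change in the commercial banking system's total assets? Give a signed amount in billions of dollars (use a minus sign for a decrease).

OMO sale (to banks) $354 billion: just an asset swap on bank balance sheets → 0.
Currency withdrawal $212 billion: bank balance sheets shrink → −$212B.
Discount-window loan $448 billion: bank balance sheets expand → +$448B.
Net: 0 − 212 + 448 = +$236 billion.

+$236 billion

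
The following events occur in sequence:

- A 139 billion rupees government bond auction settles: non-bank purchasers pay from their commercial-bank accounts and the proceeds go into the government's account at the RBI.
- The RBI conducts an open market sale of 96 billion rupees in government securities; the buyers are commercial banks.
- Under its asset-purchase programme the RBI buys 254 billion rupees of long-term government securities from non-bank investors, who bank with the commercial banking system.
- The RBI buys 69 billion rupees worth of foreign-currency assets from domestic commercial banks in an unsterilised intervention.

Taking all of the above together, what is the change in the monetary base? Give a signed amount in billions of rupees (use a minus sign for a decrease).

+88 billion

Government account inflow 139 billion rupees: reserves shift to a non-base liability → −139B.
OMO sale (to banks) 96 billion rupees: RBI balance sheet contracts → −96B.
Asset purchase (from non-banks) 254 billion rupees: RBI balance sheet expands → +254B.
FX purchase 69 billion rupees: RBI balance sheet expands → +69B.
Net: −139 − 96 + 254 + 69 = +88 billion.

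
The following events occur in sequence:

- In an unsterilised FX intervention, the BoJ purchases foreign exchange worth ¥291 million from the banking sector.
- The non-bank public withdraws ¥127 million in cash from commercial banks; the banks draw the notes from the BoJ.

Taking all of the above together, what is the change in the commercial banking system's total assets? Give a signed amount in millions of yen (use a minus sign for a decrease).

FX purchase ¥291 million: just an asset swap on bank balance sheets → 0.
Currency withdrawal ¥127 million: bank balance sheets shrink → −¥127M.
Net: 0 − 127 = -¥127 million.

-¥127 million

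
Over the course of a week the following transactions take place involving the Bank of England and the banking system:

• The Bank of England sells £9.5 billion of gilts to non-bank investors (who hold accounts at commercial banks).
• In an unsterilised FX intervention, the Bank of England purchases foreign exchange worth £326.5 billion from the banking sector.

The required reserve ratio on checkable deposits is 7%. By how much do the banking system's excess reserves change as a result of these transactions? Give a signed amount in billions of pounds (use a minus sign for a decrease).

Asset sale (to non-banks) £9.5 billion: reserves −£9.5B, deposits −£9.5B.
FX purchase £326.5 billion: reserves +£326.5B, deposits 0.
Totals: Δreserves = +£317B, Δdeposits = −£9.5B.
Δrequired reserves = 7% × −£9.5B = −£0.665B.
Δexcess reserves = Δreserves − Δrequired = +£317B − (−£0.665B) = +£317.665 billion.

+£317.665 billion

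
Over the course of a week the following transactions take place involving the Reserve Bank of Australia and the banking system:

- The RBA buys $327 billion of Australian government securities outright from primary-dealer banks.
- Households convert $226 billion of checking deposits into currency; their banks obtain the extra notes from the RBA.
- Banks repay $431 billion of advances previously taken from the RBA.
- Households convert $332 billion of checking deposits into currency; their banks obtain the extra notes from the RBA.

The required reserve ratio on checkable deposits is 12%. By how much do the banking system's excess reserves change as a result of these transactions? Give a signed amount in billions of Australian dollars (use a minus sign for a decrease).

OMO purchase (from banks) $327 billion: reserves +$327B, deposits 0.
Currency withdrawal $226 billion: reserves −$226B, deposits −$226B.
Discount-window repayment $431 billion: reserves −$431B, deposits 0.
Currency withdrawal $332 billion: reserves −$332B, deposits −$332B.
Totals: Δreserves = −$662B, Δdeposits = −$558B.
Δrequired reserves = 12% × −$558B = −$66.96B.
Δexcess reserves = Δreserves − Δrequired = −$662B − (−$66.96B) = -$595.04 billion.

-$595.04 billion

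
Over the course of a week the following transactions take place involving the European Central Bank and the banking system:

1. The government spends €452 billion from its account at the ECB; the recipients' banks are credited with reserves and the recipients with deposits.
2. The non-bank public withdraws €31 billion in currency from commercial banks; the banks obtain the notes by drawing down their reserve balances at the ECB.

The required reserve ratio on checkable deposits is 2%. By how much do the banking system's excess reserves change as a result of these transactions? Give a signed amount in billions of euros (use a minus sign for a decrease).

+€412.58 billion

Government spending €452 billion: reserves +€452B, deposits +€452B.
Currency withdrawal €31 billion: reserves −€31B, deposits −€31B.
Totals: Δreserves = +€421B, Δdeposits = +€421B.
Δrequired reserves = 2% × +€421B = +€8.42B.
Δexcess reserves = Δreserves − Δrequired = +€421B − (+€8.42B) = +€412.58 billion.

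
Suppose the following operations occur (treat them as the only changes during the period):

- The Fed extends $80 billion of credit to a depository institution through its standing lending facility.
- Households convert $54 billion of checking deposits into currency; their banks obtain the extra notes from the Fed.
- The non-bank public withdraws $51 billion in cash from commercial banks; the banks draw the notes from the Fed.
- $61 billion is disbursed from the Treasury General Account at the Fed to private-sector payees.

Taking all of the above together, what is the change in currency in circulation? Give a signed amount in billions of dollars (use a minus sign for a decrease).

Discount-window loan $80 billion: no currency enters or leaves circulation → 0.
Currency withdrawal $54 billion: notes leave the central bank → +$54B.
Currency withdrawal $51 billion: notes leave the central bank → +$51B.
Government spending $61 billion: no currency enters or leaves circulation → 0.
Net: 0 + 54 + 51 + 0 = +$105 billion.

+$105 billion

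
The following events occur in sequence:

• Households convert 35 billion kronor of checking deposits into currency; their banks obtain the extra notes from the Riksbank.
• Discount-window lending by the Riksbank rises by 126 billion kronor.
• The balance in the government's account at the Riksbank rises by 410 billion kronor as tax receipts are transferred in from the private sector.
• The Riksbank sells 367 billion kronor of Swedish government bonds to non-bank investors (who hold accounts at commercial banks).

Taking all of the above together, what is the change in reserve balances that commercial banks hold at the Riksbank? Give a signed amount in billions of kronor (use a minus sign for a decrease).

Currency withdrawal 35 billion kronor: banks swap reserves for currency → −35B.
Discount-window loan 126 billion kronor: the loan is credited to the bank's reserve account → +126B.
Government account inflow 410 billion kronor: funds move from bank reserves into the government account → −410B.
Asset sale (to non-banks) 367 billion kronor: the non-bank buyers' banks settle from reserves → −367B.
Net: −35 + 126 − 410 − 367 = -686 billion.

-686 billion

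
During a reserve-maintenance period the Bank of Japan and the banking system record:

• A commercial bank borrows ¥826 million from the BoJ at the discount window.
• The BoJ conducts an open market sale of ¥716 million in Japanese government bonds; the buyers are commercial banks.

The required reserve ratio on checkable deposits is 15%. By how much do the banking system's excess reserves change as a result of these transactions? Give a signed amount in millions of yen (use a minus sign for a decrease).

Discount-window loan ¥826 million: reserves +¥826M, deposits 0.
OMO sale (to banks) ¥716 million: reserves −¥716M, deposits 0.
Totals: Δreserves = +¥110M, Δdeposits = 0.
Δrequired reserves = 15% × 0 = 0.
Δexcess reserves = Δreserves − Δrequired = +¥110M − (0) = +¥110 million.

+¥110 million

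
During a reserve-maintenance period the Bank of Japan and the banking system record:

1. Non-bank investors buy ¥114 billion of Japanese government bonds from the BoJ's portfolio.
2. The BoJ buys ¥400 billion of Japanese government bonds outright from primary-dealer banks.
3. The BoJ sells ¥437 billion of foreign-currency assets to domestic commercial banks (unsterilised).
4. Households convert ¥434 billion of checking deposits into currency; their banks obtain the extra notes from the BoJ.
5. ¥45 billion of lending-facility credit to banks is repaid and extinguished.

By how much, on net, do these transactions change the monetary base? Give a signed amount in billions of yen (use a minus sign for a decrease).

Asset sale (to non-banks) ¥114 billion: BoJ balance sheet contracts → −¥114B.
OMO purchase (from banks) ¥400 billion: BoJ balance sheet expands → +¥400B.
FX sale ¥437 billion: BoJ balance sheet contracts → −¥437B.
Currency withdrawal ¥434 billion: just a shift between currency and reserves — both are base money → 0.
Discount-window repayment ¥45 billion: BoJ balance sheet contracts → −¥45B.
Net: −114 + 400 − 437 + 0 − 45 = -¥196 billion.

-¥196 billion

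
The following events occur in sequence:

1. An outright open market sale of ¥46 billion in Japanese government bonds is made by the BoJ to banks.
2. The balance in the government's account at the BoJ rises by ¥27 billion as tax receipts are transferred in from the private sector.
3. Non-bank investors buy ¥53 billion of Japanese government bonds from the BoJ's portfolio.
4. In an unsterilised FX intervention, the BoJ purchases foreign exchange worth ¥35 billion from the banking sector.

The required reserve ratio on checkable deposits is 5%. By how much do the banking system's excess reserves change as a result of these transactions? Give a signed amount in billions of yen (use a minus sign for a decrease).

OMO sale (to banks) ¥46 billion: reserves −¥46B, deposits 0.
Government account inflow ¥27 billion: reserves −¥27B, deposits −¥27B.
Asset sale (to non-banks) ¥53 billion: reserves −¥53B, deposits −¥53B.
FX purchase ¥35 billion: reserves +¥35B, deposits 0.
Totals: Δreserves = −¥91B, Δdeposits = −¥80B.
Δrequired reserves = 5% × −¥80B = −¥4B.
Δexcess reserves = Δreserves − Δrequired = −¥91B − (−¥4B) = -¥87 billion.

-¥87 billion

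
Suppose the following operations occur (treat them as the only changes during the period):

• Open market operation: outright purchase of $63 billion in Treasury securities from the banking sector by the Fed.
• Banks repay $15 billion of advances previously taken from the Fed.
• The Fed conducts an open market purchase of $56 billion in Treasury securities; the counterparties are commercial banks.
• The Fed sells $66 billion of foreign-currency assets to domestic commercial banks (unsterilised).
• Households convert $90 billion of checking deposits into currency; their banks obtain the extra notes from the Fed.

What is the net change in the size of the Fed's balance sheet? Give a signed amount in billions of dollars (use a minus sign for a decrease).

+$38 billion

Fed balance sheet:
  Assets:      Securities +$119B, Loans to banks −$15B, Foreign assets −$66B
  Liabilities: Bank reserves −$52B, Currency in circulation +$90B
Commercial banking system:
  Assets:      Reserves at CB −$52B, Securities −$119B, Foreign assets +$66B
  Liabilities: Checkable deposits −$90B, Borrowings from CB −$15B
Change in total Fed assets = +$38 billion.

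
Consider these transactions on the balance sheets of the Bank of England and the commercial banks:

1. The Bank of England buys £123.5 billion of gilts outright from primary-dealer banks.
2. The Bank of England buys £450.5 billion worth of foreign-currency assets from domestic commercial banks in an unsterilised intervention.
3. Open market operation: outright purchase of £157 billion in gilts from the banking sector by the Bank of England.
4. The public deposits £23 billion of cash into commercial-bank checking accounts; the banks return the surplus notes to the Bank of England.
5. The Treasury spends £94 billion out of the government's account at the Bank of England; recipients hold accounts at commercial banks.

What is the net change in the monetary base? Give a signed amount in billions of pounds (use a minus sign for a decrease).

Bank of England balance sheet:
  Assets:      Securities +£280.5B, Foreign assets +£450.5B
  Liabilities: Bank reserves +£848B, Currency in circulation −£23B, Government deposits −£94B
Commercial banking system:
  Assets:      Reserves at CB +£848B, Securities −£280.5B, Foreign assets −£450.5B
  Liabilities: Checkable deposits +£117B
Monetary base = currency + reserves: −£23B + (+£848B) = +£825 billion.

+£825 billion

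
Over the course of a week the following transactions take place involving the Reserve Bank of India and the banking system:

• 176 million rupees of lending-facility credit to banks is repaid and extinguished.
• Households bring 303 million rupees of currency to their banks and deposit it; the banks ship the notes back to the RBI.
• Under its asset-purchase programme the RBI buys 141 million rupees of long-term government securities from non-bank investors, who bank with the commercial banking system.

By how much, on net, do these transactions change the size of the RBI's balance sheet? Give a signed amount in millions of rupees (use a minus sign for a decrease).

-35 million

RBI balance sheet:
  Assets:      Securities +141M, Loans to banks −176M
  Liabilities: Bank reserves +268M, Currency in circulation −303M
Change in total RBI assets = -35 million.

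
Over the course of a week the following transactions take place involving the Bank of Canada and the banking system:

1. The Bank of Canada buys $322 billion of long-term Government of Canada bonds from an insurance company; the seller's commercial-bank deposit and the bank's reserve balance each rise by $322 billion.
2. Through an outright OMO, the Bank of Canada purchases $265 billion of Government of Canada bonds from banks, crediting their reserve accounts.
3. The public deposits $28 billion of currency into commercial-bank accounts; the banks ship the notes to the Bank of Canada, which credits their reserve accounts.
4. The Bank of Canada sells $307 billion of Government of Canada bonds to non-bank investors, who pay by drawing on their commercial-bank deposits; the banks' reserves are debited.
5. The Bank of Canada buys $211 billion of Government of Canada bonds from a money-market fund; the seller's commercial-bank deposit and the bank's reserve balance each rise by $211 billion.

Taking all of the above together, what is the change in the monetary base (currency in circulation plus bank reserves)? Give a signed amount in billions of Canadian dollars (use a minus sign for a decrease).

+$491 billion

Bank of Canada balance sheet:
  Assets:      Securities +$491B
  Liabilities: Bank reserves +$519B, Currency in circulation −$28B
Commercial banking system:
  Assets:      Reserves at CB +$519B, Securities −$265B
  Liabilities: Checkable deposits +$254B
Monetary base = currency + reserves: −$28B + (+$519B) = +$491 billion.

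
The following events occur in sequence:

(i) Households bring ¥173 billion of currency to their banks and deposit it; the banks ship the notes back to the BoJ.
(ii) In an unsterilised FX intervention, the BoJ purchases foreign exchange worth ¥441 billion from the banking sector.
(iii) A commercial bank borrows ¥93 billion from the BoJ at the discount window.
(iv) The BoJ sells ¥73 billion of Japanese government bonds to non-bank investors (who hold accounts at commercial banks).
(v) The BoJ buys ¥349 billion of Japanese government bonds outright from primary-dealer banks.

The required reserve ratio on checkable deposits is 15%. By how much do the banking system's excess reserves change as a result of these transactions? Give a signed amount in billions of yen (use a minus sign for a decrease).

+¥968 billion

Currency deposit ¥173 billion: reserves +¥173B, deposits +¥173B.
FX purchase ¥441 billion: reserves +¥441B, deposits 0.
Discount-window loan ¥93 billion: reserves +¥93B, deposits 0.
Asset sale (to non-banks) ¥73 billion: reserves −¥73B, deposits −¥73B.
OMO purchase (from banks) ¥349 billion: reserves +¥349B, deposits 0.
Totals: Δreserves = +¥983B, Δdeposits = +¥100B.
Δrequired reserves = 15% × +¥100B = +¥15B.
Δexcess reserves = Δreserves − Δrequired = +¥983B − (+¥15B) = +¥968 billion.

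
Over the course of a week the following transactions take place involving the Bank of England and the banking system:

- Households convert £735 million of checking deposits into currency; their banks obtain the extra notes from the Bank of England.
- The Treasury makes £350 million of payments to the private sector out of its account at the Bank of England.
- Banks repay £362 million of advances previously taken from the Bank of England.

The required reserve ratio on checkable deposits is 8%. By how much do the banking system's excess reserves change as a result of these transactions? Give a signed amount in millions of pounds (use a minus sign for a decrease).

Currency withdrawal £735 million: reserves −£735M, deposits −£735M.
Government spending £350 million: reserves +£350M, deposits +£350M.
Discount-window repayment £362 million: reserves −£362M, deposits 0.
Totals: Δreserves = −£747M, Δdeposits = −£385M.
Δrequired reserves = 8% × −£385M = −£30.8M.
Δexcess reserves = Δreserves − Δrequired = −£747M − (−£30.8M) = -£716.2 million.

-£716.2 million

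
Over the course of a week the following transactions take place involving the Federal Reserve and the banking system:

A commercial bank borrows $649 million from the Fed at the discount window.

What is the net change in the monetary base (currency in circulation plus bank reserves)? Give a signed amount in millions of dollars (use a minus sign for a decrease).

+$649 million

Fed balance sheet:
  Assets:      Loans to banks +$649M
  Liabilities: Bank reserves +$649M
Commercial banking system:
  Assets:      Reserves at CB +$649M
  Liabilities: Borrowings from CB +$649M
Monetary base = currency + reserves: 0 + (+$649M) = +$649 million.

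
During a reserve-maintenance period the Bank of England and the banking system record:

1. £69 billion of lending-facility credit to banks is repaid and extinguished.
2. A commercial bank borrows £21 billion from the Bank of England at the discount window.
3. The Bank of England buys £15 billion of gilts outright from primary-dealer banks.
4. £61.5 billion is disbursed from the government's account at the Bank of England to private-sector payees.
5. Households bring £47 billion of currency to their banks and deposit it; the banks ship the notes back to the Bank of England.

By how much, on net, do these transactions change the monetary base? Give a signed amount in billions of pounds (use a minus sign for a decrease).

Discount-window repayment £69 billion: Bank of England balance sheet contracts → −£69B.
Discount-window loan £21 billion: Bank of England balance sheet expands → +£21B.
OMO purchase (from banks) £15 billion: Bank of England balance sheet expands → +£15B.
Government spending £61.5 billion: a non-base liability converts back to reserves → +£61.5B.
Currency deposit £47 billion: just a shift between currency and reserves — both are base money → 0.
Net: −69 + 21 + 15 + 61.5 + 0 = +£28.5 billion.

+£28.5 billion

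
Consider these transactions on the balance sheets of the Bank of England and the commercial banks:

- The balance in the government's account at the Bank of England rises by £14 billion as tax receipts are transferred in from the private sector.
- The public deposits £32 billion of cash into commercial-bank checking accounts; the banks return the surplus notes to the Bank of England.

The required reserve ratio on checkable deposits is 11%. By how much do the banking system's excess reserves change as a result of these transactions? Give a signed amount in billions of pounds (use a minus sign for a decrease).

Government account inflow £14 billion: reserves −£14B, deposits −£14B.
Currency deposit £32 billion: reserves +£32B, deposits +£32B.
Totals: Δreserves = +£18B, Δdeposits = +£18B.
Δrequired reserves = 11% × +£18B = +£1.98B.
Δexcess reserves = Δreserves − Δrequired = +£18B − (+£1.98B) = +£16.02 billion.

+£16.02 billion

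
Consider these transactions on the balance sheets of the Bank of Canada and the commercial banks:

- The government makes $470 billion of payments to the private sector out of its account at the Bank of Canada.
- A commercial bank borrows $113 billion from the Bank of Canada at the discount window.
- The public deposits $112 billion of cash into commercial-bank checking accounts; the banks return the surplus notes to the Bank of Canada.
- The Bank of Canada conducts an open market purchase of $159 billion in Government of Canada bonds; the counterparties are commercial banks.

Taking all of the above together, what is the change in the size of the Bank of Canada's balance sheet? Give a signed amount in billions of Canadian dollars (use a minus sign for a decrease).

Bank of Canada balance sheet:
  Assets:      Securities +$159B, Loans to banks +$113B
  Liabilities: Bank reserves +$854B, Currency in circulation −$112B, Government deposits −$470B
Change in total Bank of Canada assets = +$272 billion.

+$272 billion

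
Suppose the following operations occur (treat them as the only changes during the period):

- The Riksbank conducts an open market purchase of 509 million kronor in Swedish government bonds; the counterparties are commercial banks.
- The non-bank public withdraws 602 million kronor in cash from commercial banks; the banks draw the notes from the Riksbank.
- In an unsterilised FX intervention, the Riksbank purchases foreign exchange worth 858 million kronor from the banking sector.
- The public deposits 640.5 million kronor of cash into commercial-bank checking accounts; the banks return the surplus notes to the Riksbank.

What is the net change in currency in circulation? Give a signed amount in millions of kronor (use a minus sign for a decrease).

Riksbank balance sheet:
  Assets:      Securities +509M, Foreign assets +858M
  Liabilities: Bank reserves +1405.5M, Currency in circulation −38.5M
Commercial banking system:
  Assets:      Reserves at CB +1405.5M, Securities −509M, Foreign assets −858M
  Liabilities: Checkable deposits +38.5M
So the change in currency in circulation is -38.5 million.

-38.5 million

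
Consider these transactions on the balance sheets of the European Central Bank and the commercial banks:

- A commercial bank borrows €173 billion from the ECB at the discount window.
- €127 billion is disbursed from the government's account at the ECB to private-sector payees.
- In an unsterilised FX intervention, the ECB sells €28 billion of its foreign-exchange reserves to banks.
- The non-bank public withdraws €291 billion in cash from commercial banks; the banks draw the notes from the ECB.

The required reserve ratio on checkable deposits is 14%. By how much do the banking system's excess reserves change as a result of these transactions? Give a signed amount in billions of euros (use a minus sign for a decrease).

+€3.96 billion

Discount-window loan €173 billion: reserves +€173B, deposits 0.
Government spending €127 billion: reserves +€127B, deposits +€127B.
FX sale €28 billion: reserves −€28B, deposits 0.
Currency withdrawal €291 billion: reserves −€291B, deposits −€291B.
Totals: Δreserves = −€19B, Δdeposits = −€164B.
Δrequired reserves = 14% × −€164B = −€22.96B.
Δexcess reserves = Δreserves − Δrequired = −€19B − (−€22.96B) = +€3.96 billion.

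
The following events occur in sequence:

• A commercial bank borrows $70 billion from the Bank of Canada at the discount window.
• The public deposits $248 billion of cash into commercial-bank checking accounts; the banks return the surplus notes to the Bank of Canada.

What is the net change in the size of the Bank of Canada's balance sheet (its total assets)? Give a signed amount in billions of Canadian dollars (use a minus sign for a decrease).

+$70 billion

Bank of Canada balance sheet:
  Assets:      Loans to banks +$70B
  Liabilities: Bank reserves +$318B, Currency in circulation −$248B
Change in total Bank of Canada assets = +$70 billion.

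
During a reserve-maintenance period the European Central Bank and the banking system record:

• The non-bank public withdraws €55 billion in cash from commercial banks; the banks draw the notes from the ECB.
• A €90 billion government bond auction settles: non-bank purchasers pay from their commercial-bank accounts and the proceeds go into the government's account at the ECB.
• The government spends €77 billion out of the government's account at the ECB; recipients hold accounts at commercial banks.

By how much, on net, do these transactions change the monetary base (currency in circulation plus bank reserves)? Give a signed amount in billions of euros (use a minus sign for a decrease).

-€13 billion

ECB balance sheet:
  Assets:      no change
  Liabilities: Bank reserves −€68B, Currency in circulation +€55B, Government deposits +€13B
Commercial banking system:
  Assets:      Reserves at CB −€68B
  Liabilities: Checkable deposits −€68B
Monetary base = currency + reserves: +€55B + (−€68B) = -€13 billion.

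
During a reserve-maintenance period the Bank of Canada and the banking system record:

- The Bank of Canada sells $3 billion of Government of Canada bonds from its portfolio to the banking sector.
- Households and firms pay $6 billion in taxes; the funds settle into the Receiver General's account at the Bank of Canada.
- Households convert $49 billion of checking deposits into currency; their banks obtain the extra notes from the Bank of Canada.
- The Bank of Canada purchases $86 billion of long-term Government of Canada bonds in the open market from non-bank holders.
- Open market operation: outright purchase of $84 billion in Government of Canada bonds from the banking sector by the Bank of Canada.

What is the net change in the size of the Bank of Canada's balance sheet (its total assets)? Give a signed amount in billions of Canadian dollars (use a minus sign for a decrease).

OMO sale (to banks) $3 billion: a Bank of Canada asset is shed → −$3B.
Government account inflow $6 billion: only the composition of liabilities changes → 0.
Currency withdrawal $49 billion: only the composition of liabilities changes → 0.
Asset purchase (from non-banks) $86 billion: a Bank of Canada asset is acquired → +$86B.
OMO purchase (from banks) $84 billion: a Bank of Canada asset is acquired → +$84B.
Net: −3 + 0 + 0 + 86 + 84 = +$167 billion.

+$167 billion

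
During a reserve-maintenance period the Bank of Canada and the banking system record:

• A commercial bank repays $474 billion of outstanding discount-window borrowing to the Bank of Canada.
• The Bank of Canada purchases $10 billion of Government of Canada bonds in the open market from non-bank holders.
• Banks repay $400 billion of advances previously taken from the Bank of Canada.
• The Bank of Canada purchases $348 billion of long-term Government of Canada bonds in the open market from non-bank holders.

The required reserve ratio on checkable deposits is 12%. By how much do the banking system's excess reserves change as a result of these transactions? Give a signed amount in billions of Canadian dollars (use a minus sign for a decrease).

-$558.96 billion

Discount-window repayment $474 billion: reserves −$474B, deposits 0.
Asset purchase (from non-banks) $10 billion: reserves +$10B, deposits +$10B.
Discount-window repayment $400 billion: reserves −$400B, deposits 0.
Asset purchase (from non-banks) $348 billion: reserves +$348B, deposits +$348B.
Totals: Δreserves = −$516B, Δdeposits = +$358B.
Δrequired reserves = 12% × +$358B = +$42.96B.
Δexcess reserves = Δreserves − Δrequired = −$516B − (+$42.96B) = -$558.96 billion.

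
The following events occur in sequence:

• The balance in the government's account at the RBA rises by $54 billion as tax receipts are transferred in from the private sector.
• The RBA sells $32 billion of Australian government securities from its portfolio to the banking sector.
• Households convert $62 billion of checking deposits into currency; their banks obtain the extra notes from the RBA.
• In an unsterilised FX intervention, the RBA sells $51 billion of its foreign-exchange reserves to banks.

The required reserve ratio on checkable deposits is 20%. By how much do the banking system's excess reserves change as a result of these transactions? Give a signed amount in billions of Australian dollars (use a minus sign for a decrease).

-$175.8 billion

Government account inflow $54 billion: reserves −$54B, deposits −$54B.
OMO sale (to banks) $32 billion: reserves −$32B, deposits 0.
Currency withdrawal $62 billion: reserves −$62B, deposits −$62B.
FX sale $51 billion: reserves −$51B, deposits 0.
Totals: Δreserves = −$199B, Δdeposits = −$116B.
Δrequired reserves = 20% × −$116B = −$23.2B.
Δexcess reserves = Δreserves − Δrequired = −$199B − (−$23.2B) = -$175.8 billion.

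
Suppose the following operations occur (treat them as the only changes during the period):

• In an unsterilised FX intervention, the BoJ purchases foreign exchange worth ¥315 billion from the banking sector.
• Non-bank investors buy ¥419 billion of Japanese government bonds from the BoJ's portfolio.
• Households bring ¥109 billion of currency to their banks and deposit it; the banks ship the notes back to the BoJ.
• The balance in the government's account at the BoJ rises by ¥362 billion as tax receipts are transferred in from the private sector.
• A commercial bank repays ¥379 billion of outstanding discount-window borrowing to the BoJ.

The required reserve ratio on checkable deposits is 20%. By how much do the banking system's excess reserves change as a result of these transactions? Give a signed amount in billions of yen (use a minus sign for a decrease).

-¥601.6 billion

FX purchase ¥315 billion: reserves +¥315B, deposits 0.
Asset sale (to non-banks) ¥419 billion: reserves −¥419B, deposits −¥419B.
Currency deposit ¥109 billion: reserves +¥109B, deposits +¥109B.
Government account inflow ¥362 billion: reserves −¥362B, deposits −¥362B.
Discount-window repayment ¥379 billion: reserves −¥379B, deposits 0.
Totals: Δreserves = −¥736B, Δdeposits = −¥672B.
Δrequired reserves = 20% × −¥672B = −¥134.4B.
Δexcess reserves = Δreserves − Δrequired = −¥736B − (−¥134.4B) = -¥601.6 billion.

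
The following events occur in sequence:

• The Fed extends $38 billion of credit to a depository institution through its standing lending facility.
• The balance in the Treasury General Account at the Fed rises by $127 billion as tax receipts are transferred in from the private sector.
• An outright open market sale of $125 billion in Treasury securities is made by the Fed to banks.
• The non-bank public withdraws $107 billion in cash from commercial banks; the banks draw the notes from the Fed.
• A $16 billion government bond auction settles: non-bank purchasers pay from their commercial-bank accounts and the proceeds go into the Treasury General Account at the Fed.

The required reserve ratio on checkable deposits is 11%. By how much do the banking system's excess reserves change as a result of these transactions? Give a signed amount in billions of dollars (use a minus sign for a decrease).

-$309.5 billion

Discount-window loan $38 billion: reserves +$38B, deposits 0.
Government account inflow $127 billion: reserves −$127B, deposits −$127B.
OMO sale (to banks) $125 billion: reserves −$125B, deposits 0.
Currency withdrawal $107 billion: reserves −$107B, deposits −$107B.
Government account inflow $16 billion: reserves −$16B, deposits −$16B.
Totals: Δreserves = −$337B, Δdeposits = −$250B.
Δrequired reserves = 11% × −$250B = −$27.5B.
Δexcess reserves = Δreserves − Δrequired = −$337B − (−$27.5B) = -$309.5 billion.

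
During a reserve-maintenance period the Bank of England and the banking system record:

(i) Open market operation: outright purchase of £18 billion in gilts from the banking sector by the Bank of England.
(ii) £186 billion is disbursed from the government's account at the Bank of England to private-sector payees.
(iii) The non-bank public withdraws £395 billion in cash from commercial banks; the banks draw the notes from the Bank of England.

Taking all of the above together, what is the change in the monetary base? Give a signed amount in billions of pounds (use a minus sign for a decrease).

+£204 billion

Bank of England balance sheet:
  Assets:      Securities +£18B
  Liabilities: Bank reserves −£191B, Currency in circulation +£395B, Government deposits −£186B
Commercial banking system:
  Assets:      Reserves at CB −£191B, Securities −£18B
  Liabilities: Checkable deposits −£209B
Monetary base = currency + reserves: +£395B + (−£191B) = +£204 billion.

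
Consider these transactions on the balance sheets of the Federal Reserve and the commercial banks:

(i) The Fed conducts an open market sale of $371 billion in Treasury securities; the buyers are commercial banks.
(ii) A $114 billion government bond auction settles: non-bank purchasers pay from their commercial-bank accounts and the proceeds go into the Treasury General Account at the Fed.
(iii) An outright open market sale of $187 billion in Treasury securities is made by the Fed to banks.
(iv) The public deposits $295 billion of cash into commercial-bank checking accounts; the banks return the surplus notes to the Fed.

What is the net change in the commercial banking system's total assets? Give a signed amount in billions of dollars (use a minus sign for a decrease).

OMO sale (to banks) $371 billion: just an asset swap on bank balance sheets → 0.
Government account inflow $114 billion: bank balance sheets shrink → −$114B.
OMO sale (to banks) $187 billion: just an asset swap on bank balance sheets → 0.
Currency deposit $295 billion: bank balance sheets expand → +$295B.
Net: 0 − 114 + 0 + 295 = +$181 billion.

+$181 billion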